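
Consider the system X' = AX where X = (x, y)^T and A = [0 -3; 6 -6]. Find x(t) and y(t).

x(t) = c_1e^(-3t)sin(3t) - c_2e^(-3t)cos(3t), y(t) = c_1e^(-3t)sin(3t) - c_1e^(-3t)cos(3t) - c_2e^(-3t)sin(3t) - c_2e^(-3t)cos(3t)

Coefficient matrix A = [[0, -3], [6, -6]].
Characteristic polynomial det(A - λI) = λ^2 + 6λ + 18 = 0.
Eigenvalues λ = -3 ± 3i (complex conjugate pair).
For λ=-3+3i: an eigenvector is (0,-1) - i(1,1) = (0 - i, -1 - i).
A real fundamental pair from Re and Im of e^((-3+3i)t)v: X_1 = e^(-3t)(cos(3t)·(0,-1) + sin(3t)·(1,1)), X_2 = e^(-3t)(sin(3t)·(0,-1) - cos(3t)·(1,1)).
General solution: c_1X_1 + c_2X_2.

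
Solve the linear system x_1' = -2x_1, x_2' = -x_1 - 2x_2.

x_1(t) = C_2e^(-2t), x_2(t) = -C_1e^(-2t) - C_2te^(-2t) - C_2e^(-2t)

Coefficient matrix A = [[-2, 0], [-1, -2]].
Characteristic polynomial det(A - λI) = λ^2 + 4λ + 4 = 0.
Single eigenvalue λ = -2 with algebraic multiplicity 2.
Eigenvector v = (0,-1); generalized eigenvector w with (A-λI)w=v is (1,-1).
General solution: e^(-2t)[C_1·v + C_2·(t·v + w)].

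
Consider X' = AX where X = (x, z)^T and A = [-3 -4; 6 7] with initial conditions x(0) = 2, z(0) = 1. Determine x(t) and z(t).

x(t) = -6e^(3t) + 8e^(t), z(t) = 9e^(3t) - 8e^(t)

Coefficient matrix A = [[-3, -4], [6, 7]].
Characteristic polynomial det(A - λI) = λ^2 - 4λ + 3 = 0.
Eigenvalues λ = 1, 3.
For λ=1: (A-λI) row 1 is [-4, -4], so an eigenvector is (1, -1).
For λ=3: (A-λI) row 1 is [-6, -4], so an eigenvector is (-2, 3).
General solution: K_1e^(t)(1,-1) + K_2e^(3t)(-2,3).
Applying x(0)=2, z(0)=1 gives K_1=8, K_2=3.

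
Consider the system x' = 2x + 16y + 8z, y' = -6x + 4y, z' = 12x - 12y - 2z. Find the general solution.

x(t) = c_2e^(2t) - 2c_3e^(-2t), y(t) = c_1e^(4t) + 3c_2e^(2t) - 2c_3e^(-2t), z(t) = -2c_1e^(4t) - 6c_2e^(2t) + 5c_3e^(-2t)

Coefficient matrix A = [[2, 16, 8], [-6, 4, 0], [12, -12, -2]].
det(A - λI) = 0 gives eigenvalues λ = 4, 2, -2.
For λ=4: eigenvector (0,1,-2).
For λ=2: eigenvector (1,3,-6).
For λ=-2: eigenvector (-2,-2,5).
General solution: c_1e^(4t)(0,1,-2) + c_2e^(2t)(1,3,-6) + c_3e^(-2t)(-2,-2,5).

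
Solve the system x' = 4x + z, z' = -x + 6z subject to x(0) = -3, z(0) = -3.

x(t) = -3e^(5t), z(t) = -3e^(5t)

Coefficient matrix A = [[4, 1], [-1, 6]].
Characteristic polynomial det(A - λI) = λ^2 - 10λ + 25 = 0.
Single eigenvalue λ = 5 with algebraic multiplicity 2.
Eigenvector v = (1,1); generalized eigenvector w with (A-λI)w=v is (1,2).
General solution: e^(5t)[C_1·v + C_2·(t·v + w)].
Applying x(0)=-3, z(0)=-3 gives C_1=-3, C_2=0.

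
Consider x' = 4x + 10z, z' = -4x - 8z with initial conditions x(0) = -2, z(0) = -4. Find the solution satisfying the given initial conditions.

Coefficient matrix A = [[4, 10], [-4, -8]].
Characteristic polynomial det(A - λI) = λ^2 + 4λ + 8 = 0.
Eigenvalues λ = -2 ± 2i (complex conjugate pair).
For λ=-2+2i: an eigenvector is (2,-1) - i(1,-1) = (2 - i, -1 + i).
A real fundamental pair from Re and Im of e^((-2+2i)t)v: X_1 = e^(-2t)(cos(2t)·(2,-1) + sin(2t)·(1,-1)), X_2 = e^(-2t)(sin(2t)·(2,-1) - cos(2t)·(1,-1)).
General solution: K_1X_1 + K_2X_2.
Applying x(0)=-2, z(0)=-4 gives K_1=-6, K_2=-10.

x(t) = -26e^(-2t)sin(2t) - 2e^(-2t)cos(2t), z(t) = 16e^(-2t)sin(2t) - 4e^(-2t)cos(2t)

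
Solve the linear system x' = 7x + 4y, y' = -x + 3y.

Coefficient matrix A = [[7, 4], [-1, 3]].
Characteristic polynomial det(A - λI) = λ^2 - 10λ + 25 = 0.
Single eigenvalue λ = 5 with algebraic multiplicity 2.
Eigenvector v = (-2,1); generalized eigenvector w with (A-λI)w=v is (-1,0).
General solution: e^(5t)[c_1·v + c_2·(t·v + w)].

x(t) = -2c_1e^(5t) - 2c_2te^(5t) - c_2e^(5t), y(t) = c_1e^(5t) + c_2te^(5t)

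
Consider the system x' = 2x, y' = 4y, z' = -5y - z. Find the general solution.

x(t) = K_1e^(2t), y(t) = K_3e^(4t), z(t) = K_2e^(-t) - K_3e^(4t)

Coefficient matrix A = [[2, 0, 0], [0, 4, 0], [0, -5, -1]].
det(A - λI) = 0 gives eigenvalues λ = 2, -1, 4.
For λ=2: eigenvector (1,0,0).
For λ=-1: eigenvector (0,0,1).
For λ=4: eigenvector (0,1,-1).
General solution: K_1e^(2t)(1,0,0) + K_2e^(-t)(0,0,1) + K_3e^(4t)(0,1,-1).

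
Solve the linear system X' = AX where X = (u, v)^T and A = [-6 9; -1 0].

u(t) = -3c_1e^(-3t) - 3c_2te^(-3t) + c_2e^(-3t), v(t) = -c_1e^(-3t) - c_2te^(-3t)

Coefficient matrix A = [[-6, 9], [-1, 0]].
Characteristic polynomial det(A - λI) = λ^2 + 6λ + 9 = 0.
Single eigenvalue λ = -3 with algebraic multiplicity 2.
Eigenvector v = (-3,-1); generalized eigenvector w with (A-λI)w=v is (1,0).
General solution: e^(-3t)[c_1·v + c_2·(t·v + w)].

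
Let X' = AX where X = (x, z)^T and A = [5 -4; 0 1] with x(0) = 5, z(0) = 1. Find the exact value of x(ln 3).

975

A = [[5,-4],[0,1]]; eigenvalues λ = 1, 5.
Eigenvectors: (-1,-1) for λ=1, (1,0) for λ=5.
From the initial condition, c_1 = -1, c_2 = 4.
x(ln 3) = (-1)(3^1)(-1) + (4)(3^5)(1) = 975.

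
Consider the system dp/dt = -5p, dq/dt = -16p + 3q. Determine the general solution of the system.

p(t) = c_1e^(-5t), q(t) = 2c_1e^(-5t) - c_2e^(3t)

Coefficient matrix A = [[-5, 0], [-16, 3]].
Characteristic polynomial det(A - λI) = λ^2 + 2λ - 15 = 0.
Eigenvalues λ = -5, 3.
For λ=-5: (A-λI) row 2 is [-16, 8], so an eigenvector is (1, 2).
For λ=3: (A-λI) row 1 is [-8, 0], so an eigenvector is (0, -1).
General solution: c_1e^(-5t)(1,2) + c_2e^(3t)(0,-1).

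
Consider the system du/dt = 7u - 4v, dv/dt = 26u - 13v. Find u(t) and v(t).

Coefficient matrix A = [[7, -4], [26, -13]].
Characteristic polynomial det(A - λI) = λ^2 + 6λ + 13 = 0.
Eigenvalues λ = -3 ± 2i (complex conjugate pair).
For λ=-3+2i: an eigenvector is (-1,-3) - i(1,2) = (-1 - i, -3 - 2i).
A real fundamental pair from Re and Im of e^((-3+2i)t)v: X_1 = e^(-3t)(cos(2t)·(-1,-3) + sin(2t)·(1,2)), X_2 = e^(-3t)(sin(2t)·(-1,-3) - cos(2t)·(1,2)).
General solution: C_1X_1 + C_2X_2.

u(t) = C_1e^(-3t)sin(2t) - C_1e^(-3t)cos(2t) - C_2e^(-3t)sin(2t) - C_2e^(-3t)cos(2t), v(t) = 2C_1e^(-3t)sin(2t) - 3C_1e^(-3t)cos(2t) - 3C_2e^(-3t)sin(2t) - 2C_2e^(-3t)cos(2t)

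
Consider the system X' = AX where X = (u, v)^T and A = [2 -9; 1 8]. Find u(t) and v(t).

u(t) = -3K_1e^(5t) - 3K_2te^(5t) + K_2e^(5t), v(t) = K_1e^(5t) + K_2te^(5t)

Coefficient matrix A = [[2, -9], [1, 8]].
Characteristic polynomial det(A - λI) = λ^2 - 10λ + 25 = 0.
Single eigenvalue λ = 5 with algebraic multiplicity 2.
Eigenvector v = (-3,1); generalized eigenvector w with (A-λI)w=v is (1,0).
General solution: e^(5t)[K_1·v + K_2·(t·v + w)].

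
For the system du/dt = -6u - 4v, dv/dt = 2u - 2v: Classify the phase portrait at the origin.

stable spiral

A = [[-6,-4],[2,-2]]; det(A-λI) = λ^2 + 8λ + 20.
λ = -4 ± 2i: negative real part.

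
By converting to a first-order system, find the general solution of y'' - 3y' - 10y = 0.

Let x_1 = y, x_2 = y'. Then x_1' = x_2 and x_2' = 10x_1 + 3x_2.
A = [[0,1],[10,3]]; det(A-λI) = λ^2 - 3λ - 10.
Eigenvalues λ = -2, 5 with eigenvectors (1,-2), (1,5).

y(t) = C_1e^(-2t) + C_2e^(5t)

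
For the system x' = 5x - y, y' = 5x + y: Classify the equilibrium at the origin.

unstable spiral

A = [[5,-1],[5,1]]; det(A-λI) = λ^2 - 6λ + 10.
λ = 3 ± i: positive real part.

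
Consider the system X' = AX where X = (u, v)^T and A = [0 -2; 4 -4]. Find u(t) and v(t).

u(t) = c_1e^(-2t)sin(2t) - c_2e^(-2t)cos(2t), v(t) = c_1e^(-2t)sin(2t) - c_1e^(-2t)cos(2t) - c_2e^(-2t)sin(2t) - c_2e^(-2t)cos(2t)

Coefficient matrix A = [[0, -2], [4, -4]].
Characteristic polynomial det(A - λI) = λ^2 + 4λ + 8 = 0.
Eigenvalues λ = -2 ± 2i (complex conjugate pair).
For λ=-2+2i: an eigenvector is (0,-1) - i(1,1) = (0 - i, -1 - i).
A real fundamental pair from Re and Im of e^((-2+2i)t)v: X_1 = e^(-2t)(cos(2t)·(0,-1) + sin(2t)·(1,1)), X_2 = e^(-2t)(sin(2t)·(0,-1) - cos(2t)·(1,1)).
General solution: c_1X_1 + c_2X_2.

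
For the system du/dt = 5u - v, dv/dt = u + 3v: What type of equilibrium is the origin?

A = [[5,-1],[1,3]]; det(A-λI) = λ^2 - 8λ + 16.
repeated λ = 4 with a single eigenvector.

unstable improper node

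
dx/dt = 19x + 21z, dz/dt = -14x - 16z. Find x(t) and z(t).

x(t) = c_1e^(-2t) - 3c_2e^(5t), z(t) = -c_1e^(-2t) + 2c_2e^(5t)

Coefficient matrix A = [[19, 21], [-14, -16]].
Characteristic polynomial det(A - λI) = λ^2 - 3λ - 10 = 0.
Eigenvalues λ = -2, 5.
For λ=-2: (A-λI) row 1 is [21, 21], so an eigenvector is (1, -1).
For λ=5: (A-λI) row 1 is [14, 21], so an eigenvector is (-3, 2).
General solution: c_1e^(-2t)(1,-1) + c_2e^(5t)(-3,2).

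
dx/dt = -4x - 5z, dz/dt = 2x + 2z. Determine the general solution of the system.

Coefficient matrix A = [[-4, -5], [2, 2]].
Characteristic polynomial det(A - λI) = λ^2 + 2λ + 2 = 0.
Eigenvalues λ = -1 ± i (complex conjugate pair).
For λ=-1+i: an eigenvector is (-2,1) - i(1,-1) = (-2 - i, 1 + i).
A real fundamental pair from Re and Im of e^((-1+i)t)v: X_1 = e^(-t)(cos(t)·(-2,1) + sin(t)·(1,-1)), X_2 = e^(-t)(sin(t)·(-2,1) - cos(t)·(1,-1)).
General solution: C_1X_1 + C_2X_2.

x(t) = C_1e^(-t)sin(t) - 2C_1e^(-t)cos(t) - 2C_2e^(-t)sin(t) - C_2e^(-t)cos(t), z(t) = -C_1e^(-t)sin(t) + C_1e^(-t)cos(t) + C_2e^(-t)sin(t) + C_2e^(-t)cos(t)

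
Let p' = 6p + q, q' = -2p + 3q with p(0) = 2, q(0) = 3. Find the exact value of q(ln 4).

-4608

A = [[6,1],[-2,3]]; eigenvalues λ = 5, 4.
Eigenvectors: (-1,1) for λ=5, (1,-2) for λ=4.
From the initial condition, c_1 = -7, c_2 = -5.
q(ln 4) = (-7)(4^5)(1) + (-5)(4^4)(-2) = -4608.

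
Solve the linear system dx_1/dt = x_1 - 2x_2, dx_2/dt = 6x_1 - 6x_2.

Coefficient matrix A = [[1, -2], [6, -6]].
Characteristic polynomial det(A - λI) = λ^2 + 5λ + 6 = 0.
Eigenvalues λ = -2, -3.
For λ=-2: (A-λI) row 1 is [3, -2], so an eigenvector is (2, 3).
For λ=-3: (A-λI) row 1 is [4, -2], so an eigenvector is (-1, -2).
General solution: C_1e^(-2t)(2,3) + C_2e^(-3t)(-1,-2).

x_1(t) = 2C_1e^(-2t) - C_2e^(-3t), x_2(t) = 3C_1e^(-2t) - 2C_2e^(-3t)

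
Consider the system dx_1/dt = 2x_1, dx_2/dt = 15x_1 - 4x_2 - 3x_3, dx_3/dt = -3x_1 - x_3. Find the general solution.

x_1(t) = c_1e^(2t), x_2(t) = 3c_1e^(2t) + c_2e^(-4t) - c_3e^(-t), x_3(t) = -c_1e^(2t) + c_3e^(-t)

Coefficient matrix A = [[2, 0, 0], [15, -4, -3], [-3, 0, -1]].
det(A - λI) = 0 gives eigenvalues λ = 2, -4, -1.
For λ=2: eigenvector (1,3,-1).
For λ=-4: eigenvector (0,1,0).
For λ=-1: eigenvector (0,-1,1).
General solution: c_1e^(2t)(1,3,-1) + c_2e^(-4t)(0,1,0) + c_3e^(-t)(0,-1,1).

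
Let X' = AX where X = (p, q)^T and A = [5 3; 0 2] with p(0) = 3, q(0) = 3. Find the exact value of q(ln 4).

48

A = [[5,3],[0,2]]; eigenvalues λ = 2, 5.
Eigenvectors: (1,-1) for λ=2, (1,0) for λ=5.
From the initial condition, c_1 = -3, c_2 = 6.
q(ln 4) = (-3)(4^2)(-1) + (6)(4^5)(0) = 48.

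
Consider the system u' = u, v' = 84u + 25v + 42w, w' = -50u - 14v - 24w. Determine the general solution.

u(t) = K_1e^(t), v(t) = 2K_2e^(4t) - 3K_3e^(-3t), w(t) = -2K_1e^(t) - K_2e^(4t) + 2K_3e^(-3t)

Coefficient matrix A = [[1, 0, 0], [84, 25, 42], [-50, -14, -24]].
det(A - λI) = 0 gives eigenvalues λ = 1, 4, -3.
For λ=1: eigenvector (1,0,-2).
For λ=4: eigenvector (0,2,-1).
For λ=-3: eigenvector (0,-3,2).
General solution: K_1e^(t)(1,0,-2) + K_2e^(4t)(0,2,-1) + K_3e^(-3t)(0,-3,2).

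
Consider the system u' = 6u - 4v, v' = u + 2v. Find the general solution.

Coefficient matrix A = [[6, -4], [1, 2]].
Characteristic polynomial det(A - λI) = λ^2 - 8λ + 16 = 0.
Single eigenvalue λ = 4 with algebraic multiplicity 2.
Eigenvector v = (2,1); generalized eigenvector w with (A-λI)w=v is (-1,-1).
General solution: e^(4t)[K_1·v + K_2·(t·v + w)].

u(t) = 2K_1e^(4t) + 2K_2te^(4t) - K_2e^(4t), v(t) = K_1e^(4t) + K_2te^(4t) - K_2e^(4t)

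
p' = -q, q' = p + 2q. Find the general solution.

Coefficient matrix A = [[0, -1], [1, 2]].
Characteristic polynomial det(A - λI) = λ^2 - 2λ + 1 = 0.
Single eigenvalue λ = 1 with algebraic multiplicity 2.
Eigenvector v = (1,-1); generalized eigenvector w with (A-λI)w=v is (-3,2).
General solution: e^(t)[c_1·v + c_2·(t·v + w)].

p(t) = c_1e^(t) + c_2te^(t) - 3c_2e^(t), q(t) = -c_1e^(t) - c_2te^(t) + 2c_2e^(t)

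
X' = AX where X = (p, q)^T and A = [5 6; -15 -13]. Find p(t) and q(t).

Coefficient matrix A = [[5, 6], [-15, -13]].
Characteristic polynomial det(A - λI) = λ^2 + 8λ + 25 = 0.
Eigenvalues λ = -4 ± 3i (complex conjugate pair).
For λ=-4+3i: an eigenvector is (-1,1) - i(-1,2) = (-1 + i, 1 - 2i).
A real fundamental pair from Re and Im of e^((-4+3i)t)v: X_1 = e^(-4t)(cos(3t)·(-1,1) + sin(3t)·(-1,2)), X_2 = e^(-4t)(sin(3t)·(-1,1) - cos(3t)·(-1,2)).
General solution: C_1X_1 + C_2X_2.

p(t) = -C_1e^(-4t)sin(3t) - C_1e^(-4t)cos(3t) - C_2e^(-4t)sin(3t) + C_2e^(-4t)cos(3t), q(t) = 2C_1e^(-4t)sin(3t) + C_1e^(-4t)cos(3t) + C_2e^(-4t)sin(3t) - 2C_2e^(-4t)cos(3t)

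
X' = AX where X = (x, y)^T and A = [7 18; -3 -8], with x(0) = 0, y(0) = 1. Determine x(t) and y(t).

x(t) = 6e^(t) - 6e^(-2t), y(t) = -2e^(t) + 3e^(-2t)

Coefficient matrix A = [[7, 18], [-3, -8]].
Characteristic polynomial det(A - λI) = λ^2 + λ - 2 = 0.
Eigenvalues λ = 1, -2.
For λ=1: (A-λI) row 1 is [6, 18], so an eigenvector is (-3, 1).
For λ=-2: (A-λI) row 1 is [9, 18], so an eigenvector is (2, -1).
General solution: K_1e^(t)(-3,1) + K_2e^(-2t)(2,-1).
Applying x(0)=0, y(0)=1 gives K_1=-2, K_2=-3.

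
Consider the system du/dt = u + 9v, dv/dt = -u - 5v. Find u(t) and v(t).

u(t) = 3c_1e^(-2t) + 3c_2te^(-2t) + c_2e^(-2t), v(t) = -c_1e^(-2t) - c_2te^(-2t)

Coefficient matrix A = [[1, 9], [-1, -5]].
Characteristic polynomial det(A - λI) = λ^2 + 4λ + 4 = 0.
Single eigenvalue λ = -2 with algebraic multiplicity 2.
Eigenvector v = (3,-1); generalized eigenvector w with (A-λI)w=v is (1,0).
General solution: e^(-2t)[c_1·v + c_2·(t·v + w)].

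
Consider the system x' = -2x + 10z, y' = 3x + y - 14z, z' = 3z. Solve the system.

x(t) = C_1e^(-2t) + 2C_3e^(3t), y(t) = -C_1e^(-2t) + C_2e^(t) - 4C_3e^(3t), z(t) = C_3e^(3t)

Coefficient matrix A = [[-2, 0, 10], [3, 1, -14], [0, 0, 3]].
det(A - λI) = 0 gives eigenvalues λ = -2, 1, 3.
For λ=-2: eigenvector (1,-1,0).
For λ=1: eigenvector (0,1,0).
For λ=3: eigenvector (2,-4,1).
General solution: C_1e^(-2t)(1,-1,0) + C_2e^(t)(0,1,0) + C_3e^(3t)(2,-4,1).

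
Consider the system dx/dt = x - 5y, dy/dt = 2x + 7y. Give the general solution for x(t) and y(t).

Coefficient matrix A = [[1, -5], [2, 7]].
Characteristic polynomial det(A - λI) = λ^2 - 8λ + 17 = 0.
Eigenvalues λ = 4 ± i (complex conjugate pair).
For λ=4+i: an eigenvector is (2,-1) - i(-1,1) = (2 + i, -1 - i).
A real fundamental pair from Re and Im of e^((4+i)t)v: X_1 = e^(4t)(cos(t)·(2,-1) + sin(t)·(-1,1)), X_2 = e^(4t)(sin(t)·(2,-1) - cos(t)·(-1,1)).
General solution: c_1X_1 + c_2X_2.

x(t) = -c_1e^(4t)sin(t) + 2c_1e^(4t)cos(t) + 2c_2e^(4t)sin(t) + c_2e^(4t)cos(t), y(t) = c_1e^(4t)sin(t) - c_1e^(4t)cos(t) - c_2e^(4t)sin(t) - c_2e^(4t)cos(t)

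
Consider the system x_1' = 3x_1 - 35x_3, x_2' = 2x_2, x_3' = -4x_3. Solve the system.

x_1(t) = C_2e^(3t) + 5C_3e^(-4t), x_2(t) = C_1e^(2t), x_3(t) = C_3e^(-4t)

Coefficient matrix A = [[3, 0, -35], [0, 2, 0], [0, 0, -4]].
det(A - λI) = 0 gives eigenvalues λ = 2, 3, -4.
For λ=2: eigenvector (0,1,0).
For λ=3: eigenvector (1,0,0).
For λ=-4: eigenvector (5,0,1).
General solution: C_1e^(2t)(0,1,0) + C_2e^(3t)(1,0,0) + C_3e^(-4t)(5,0,1).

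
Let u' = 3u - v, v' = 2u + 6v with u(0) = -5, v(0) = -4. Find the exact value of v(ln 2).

-352

A = [[3,-1],[2,6]]; eigenvalues λ = 5, 4.
Eigenvectors: (1,-2) for λ=5, (1,-1) for λ=4.
From the initial condition, c_1 = 9, c_2 = -14.
v(ln 2) = (9)(2^5)(-2) + (-14)(2^4)(-1) = -352.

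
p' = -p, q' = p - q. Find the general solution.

Coefficient matrix A = [[-1, 0], [1, -1]].
Characteristic polynomial det(A - λI) = λ^2 + 2λ + 1 = 0.
Single eigenvalue λ = -1 with algebraic multiplicity 2.
Eigenvector v = (0,-1); generalized eigenvector w with (A-λI)w=v is (-1,-3).
General solution: e^(-t)[C_1·v + C_2·(t·v + w)].

p(t) = -C_2e^(-t), q(t) = -C_1e^(-t) - C_2te^(-t) - 3C_2e^(-t)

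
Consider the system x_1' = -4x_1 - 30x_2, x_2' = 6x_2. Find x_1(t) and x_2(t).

Coefficient matrix A = [[-4, -30], [0, 6]].
Characteristic polynomial det(A - λI) = λ^2 - 2λ - 24 = 0.
Eigenvalues λ = 6, -4.
For λ=6: (A-λI) row 1 is [-10, -30], so an eigenvector is (3, -1).
For λ=-4: (A-λI) row 1 is [0, -30], so an eigenvector is (1, 0).
General solution: C_1e^(6t)(3,-1) + C_2e^(-4t)(1,0).

x_1(t) = 3C_1e^(6t) + C_2e^(-4t), x_2(t) = -C_1e^(6t)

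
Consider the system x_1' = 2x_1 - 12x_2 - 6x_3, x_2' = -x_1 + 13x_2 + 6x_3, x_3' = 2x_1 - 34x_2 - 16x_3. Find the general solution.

x_1(t) = c_1e^(2t) + c_3e^(-4t), x_2(t) = -c_1e^(2t) + c_2e^(t) - c_3e^(-4t), x_3(t) = 2c_1e^(2t) - 2c_2e^(t) + 3c_3e^(-4t)

Coefficient matrix A = [[2, -12, -6], [-1, 13, 6], [2, -34, -16]].
det(A - λI) = 0 gives eigenvalues λ = 2, 1, -4.
For λ=2: eigenvector (1,-1,2).
For λ=1: eigenvector (0,1,-2).
For λ=-4: eigenvector (1,-1,3).
General solution: c_1e^(2t)(1,-1,2) + c_2e^(t)(0,1,-2) + c_3e^(-4t)(1,-1,3).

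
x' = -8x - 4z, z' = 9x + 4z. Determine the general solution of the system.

Coefficient matrix A = [[-8, -4], [9, 4]].
Characteristic polynomial det(A - λI) = λ^2 + 4λ + 4 = 0.
Single eigenvalue λ = -2 with algebraic multiplicity 2.
Eigenvector v = (2,-3); generalized eigenvector w with (A-λI)w=v is (-1,1).
General solution: e^(-2t)[C_1·v + C_2·(t·v + w)].

x(t) = 2C_1e^(-2t) + 2C_2te^(-2t) - C_2e^(-2t), z(t) = -3C_1e^(-2t) - 3C_2te^(-2t) + C_2e^(-2t)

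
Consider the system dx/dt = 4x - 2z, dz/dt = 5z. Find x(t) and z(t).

x(t) = -2C_1e^(5t) + C_2e^(4t), z(t) = C_1e^(5t)

Coefficient matrix A = [[4, -2], [0, 5]].
Characteristic polynomial det(A - λI) = λ^2 - 9λ + 20 = 0.
Eigenvalues λ = 5, 4.
For λ=5: (A-λI) row 1 is [-1, -2], so an eigenvector is (-2, 1).
For λ=4: (A-λI) row 1 is [0, -2], so an eigenvector is (1, 0).
General solution: C_1e^(5t)(-2,1) + C_2e^(4t)(1,0).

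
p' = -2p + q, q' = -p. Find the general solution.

p(t) = -C_1e^(-t) - C_2te^(-t) + C_2e^(-t), q(t) = -C_1e^(-t) - C_2te^(-t)

Coefficient matrix A = [[-2, 1], [-1, 0]].
Characteristic polynomial det(A - λI) = λ^2 + 2λ + 1 = 0.
Single eigenvalue λ = -1 with algebraic multiplicity 2.
Eigenvector v = (-1,-1); generalized eigenvector w with (A-λI)w=v is (1,0).
General solution: e^(-t)[C_1·v + C_2·(t·v + w)].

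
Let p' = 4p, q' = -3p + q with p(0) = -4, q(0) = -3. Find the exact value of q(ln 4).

996

A = [[4,0],[-3,1]]; eigenvalues λ = 4, 1.
Eigenvectors: (-1,1) for λ=4, (0,-1) for λ=1.
From the initial condition, c_1 = 4, c_2 = 7.
q(ln 4) = (4)(4^4)(1) + (7)(4^1)(-1) = 996.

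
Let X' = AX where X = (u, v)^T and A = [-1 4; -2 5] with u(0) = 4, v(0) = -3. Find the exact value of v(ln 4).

-612

A = [[-1,4],[-2,5]]; eigenvalues λ = 3, 1.
Eigenvectors: (-1,-1) for λ=3, (2,1) for λ=1.
From the initial condition, c_1 = 10, c_2 = 7.
v(ln 4) = (10)(4^3)(-1) + (7)(4^1)(1) = -612.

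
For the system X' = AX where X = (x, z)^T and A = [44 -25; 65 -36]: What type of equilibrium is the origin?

A = [[44,-25],[65,-36]]; det(A-λI) = λ^2 - 8λ + 41.
λ = 4 ± 5i: positive real part.

unstable spiral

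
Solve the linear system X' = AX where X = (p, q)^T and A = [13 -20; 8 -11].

p(t) = -2C_1e^(t)sin(4t) + C_1e^(t)cos(4t) + C_2e^(t)sin(4t) + 2C_2e^(t)cos(4t), q(t) = -C_1e^(t)sin(4t) + C_1e^(t)cos(4t) + C_2e^(t)sin(4t) + C_2e^(t)cos(4t)

Coefficient matrix A = [[13, -20], [8, -11]].
Characteristic polynomial det(A - λI) = λ^2 - 2λ + 17 = 0.
Eigenvalues λ = 1 ± 4i (complex conjugate pair).
For λ=1+4i: an eigenvector is (1,1) - i(-2,-1) = (1 + 2i, 1 + i).
A real fundamental pair from Re and Im of e^((1+4i)t)v: X_1 = e^(t)(cos(4t)·(1,1) + sin(4t)·(-2,-1)), X_2 = e^(t)(sin(4t)·(1,1) - cos(4t)·(-2,-1)).
General solution: C_1X_1 + C_2X_2.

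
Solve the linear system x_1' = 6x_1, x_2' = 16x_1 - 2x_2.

x_1(t) = K_2e^(6t), x_2(t) = -K_1e^(-2t) + 2K_2e^(6t)

Coefficient matrix A = [[6, 0], [16, -2]].
Characteristic polynomial det(A - λI) = λ^2 - 4λ - 12 = 0.
Eigenvalues λ = -2, 6.
For λ=-2: (A-λI) row 1 is [8, 0], so an eigenvector is (0, -1).
For λ=6: (A-λI) row 2 is [16, -8], so an eigenvector is (1, 2).
General solution: K_1e^(-2t)(0,-1) + K_2e^(6t)(1,2).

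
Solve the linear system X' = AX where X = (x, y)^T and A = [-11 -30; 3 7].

x(t) = -c_1e^(-2t)sin(3t) - 3c_1e^(-2t)cos(3t) - 3c_2e^(-2t)sin(3t) + c_2e^(-2t)cos(3t), y(t) = c_1e^(-2t)cos(3t) + c_2e^(-2t)sin(3t)

Coefficient matrix A = [[-11, -30], [3, 7]].
Characteristic polynomial det(A - λI) = λ^2 + 4λ + 13 = 0.
Eigenvalues λ = -2 ± 3i (complex conjugate pair).
For λ=-2+3i: an eigenvector is (-3,1) - i(-1,0) = (-3 + i, 1).
A real fundamental pair from Re and Im of e^((-2+3i)t)v: X_1 = e^(-2t)(cos(3t)·(-3,1) + sin(3t)·(-1,0)), X_2 = e^(-2t)(sin(3t)·(-3,1) - cos(3t)·(-1,0)).
General solution: c_1X_1 + c_2X_2.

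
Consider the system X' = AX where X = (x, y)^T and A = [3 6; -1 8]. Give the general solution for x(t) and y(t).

Coefficient matrix A = [[3, 6], [-1, 8]].
Characteristic polynomial det(A - λI) = λ^2 - 11λ + 30 = 0.
Eigenvalues λ = 5, 6.
For λ=5: (A-λI) row 1 is [-2, 6], so an eigenvector is (3, 1).
For λ=6: (A-λI) row 1 is [-3, 6], so an eigenvector is (-2, -1).
General solution: c_1e^(5t)(3,1) + c_2e^(6t)(-2,-1).

x(t) = 3c_1e^(5t) - 2c_2e^(6t), y(t) = c_1e^(5t) - c_2e^(6t)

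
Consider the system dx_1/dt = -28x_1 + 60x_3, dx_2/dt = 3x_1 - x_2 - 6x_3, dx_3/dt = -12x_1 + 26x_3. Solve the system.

Coefficient matrix A = [[-28, 0, 60], [3, -1, -6], [-12, 0, 26]].
det(A - λI) = 0 gives eigenvalues λ = -1, -4, 2.
For λ=-1: eigenvector (0,1,0).
For λ=-4: eigenvector (-5,1,-2).
For λ=2: eigenvector (2,0,1).
General solution: c_1e^(-t)(0,1,0) + c_2e^(-4t)(-5,1,-2) + c_3e^(2t)(2,0,1).

x_1(t) = -5c_2e^(-4t) + 2c_3e^(2t), x_2(t) = c_1e^(-t) + c_2e^(-4t), x_3(t) = -2c_2e^(-4t) + c_3e^(2t)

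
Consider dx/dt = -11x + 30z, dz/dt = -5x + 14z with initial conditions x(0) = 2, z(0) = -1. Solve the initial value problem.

Coefficient matrix A = [[-11, 30], [-5, 14]].
Characteristic polynomial det(A - λI) = λ^2 - 3λ - 4 = 0.
Eigenvalues λ = -1, 4.
For λ=-1: (A-λI) row 1 is [-10, 30], so an eigenvector is (-3, -1).
For λ=4: (A-λI) row 1 is [-15, 30], so an eigenvector is (2, 1).
General solution: c_1e^(-t)(-3,-1) + c_2e^(4t)(2,1).
Applying x(0)=2, z(0)=-1 gives c_1=-4, c_2=-5.

x(t) = -10e^(4t) + 12e^(-t), z(t) = -5e^(4t) + 4e^(-t)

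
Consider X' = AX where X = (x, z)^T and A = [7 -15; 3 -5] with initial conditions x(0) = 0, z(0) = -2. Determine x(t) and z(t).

x(t) = 10e^(t)sin(3t), z(t) = 4e^(t)sin(3t) - 2e^(t)cos(3t)

Coefficient matrix A = [[7, -15], [3, -5]].
Characteristic polynomial det(A - λI) = λ^2 - 2λ + 10 = 0.
Eigenvalues λ = 1 ± 3i (complex conjugate pair).
For λ=1+3i: an eigenvector is (-1,0) - i(-2,-1) = (-1 + 2i, 0 + i).
A real fundamental pair from Re and Im of e^((1+3i)t)v: X_1 = e^(t)(cos(3t)·(-1,0) + sin(3t)·(-2,-1)), X_2 = e^(t)(sin(3t)·(-1,0) - cos(3t)·(-2,-1)).
General solution: K_1X_1 + K_2X_2.
Applying x(0)=0, z(0)=-2 gives K_1=-4, K_2=-2.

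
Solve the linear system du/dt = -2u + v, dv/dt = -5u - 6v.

u(t) = K_1e^(-4t)sin(t) - K_2e^(-4t)cos(t), v(t) = -2K_1e^(-4t)sin(t) + K_1e^(-4t)cos(t) + K_2e^(-4t)sin(t) + 2K_2e^(-4t)cos(t)

Coefficient matrix A = [[-2, 1], [-5, -6]].
Characteristic polynomial det(A - λI) = λ^2 + 8λ + 17 = 0.
Eigenvalues λ = -4 ± i (complex conjugate pair).
For λ=-4+i: an eigenvector is (0,1) - i(1,-2) = (0 - i, 1 + 2i).
A real fundamental pair from Re and Im of e^((-4+i)t)v: X_1 = e^(-4t)(cos(t)·(0,1) + sin(t)·(1,-2)), X_2 = e^(-4t)(sin(t)·(0,1) - cos(t)·(1,-2)).
General solution: K_1X_1 + K_2X_2.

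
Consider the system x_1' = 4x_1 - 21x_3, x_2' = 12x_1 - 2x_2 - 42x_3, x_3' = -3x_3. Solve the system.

Coefficient matrix A = [[4, 0, -21], [12, -2, -42], [0, 0, -3]].
det(A - λI) = 0 gives eigenvalues λ = -3, -2, 4.
For λ=-3: eigenvector (3,6,1).
For λ=-2: eigenvector (0,1,0).
For λ=4: eigenvector (1,2,0).
General solution: C_1e^(-3t)(3,6,1) + C_2e^(-2t)(0,1,0) + C_3e^(4t)(1,2,0).

x_1(t) = 3C_1e^(-3t) + C_3e^(4t), x_2(t) = 6C_1e^(-3t) + C_2e^(-2t) + 2C_3e^(4t), x_3(t) = C_1e^(-3t)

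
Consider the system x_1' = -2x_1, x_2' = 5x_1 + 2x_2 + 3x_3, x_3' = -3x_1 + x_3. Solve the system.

x_1(t) = K_1e^(-2t), x_2(t) = -2K_1e^(-2t) + K_2e^(2t) - 3K_3e^(t), x_3(t) = K_1e^(-2t) + K_3e^(t)

Coefficient matrix A = [[-2, 0, 0], [5, 2, 3], [-3, 0, 1]].
det(A - λI) = 0 gives eigenvalues λ = -2, 2, 1.
For λ=-2: eigenvector (1,-2,1).
For λ=2: eigenvector (0,1,0).
For λ=1: eigenvector (0,-3,1).
General solution: K_1e^(-2t)(1,-2,1) + K_2e^(2t)(0,1,0) + K_3e^(t)(0,-3,1).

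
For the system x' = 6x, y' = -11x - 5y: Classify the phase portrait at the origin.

A = [[6,0],[-11,-5]]; det(A-λI) = λ^2 - λ - 30.
λ = 6, -5: opposite signs.

saddle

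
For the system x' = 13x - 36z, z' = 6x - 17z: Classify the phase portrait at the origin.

A = [[13,-36],[6,-17]]; det(A-λI) = λ^2 + 4λ - 5.
λ = 1, -5: opposite signs.

saddle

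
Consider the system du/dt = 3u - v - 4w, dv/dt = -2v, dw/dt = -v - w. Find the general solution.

Coefficient matrix A = [[3, -1, -4], [0, -2, 0], [0, -1, -1]].
det(A - λI) = 0 gives eigenvalues λ = 3, -2, -1.
For λ=3: eigenvector (1,0,0).
For λ=-2: eigenvector (1,1,1).
For λ=-1: eigenvector (1,0,1).
General solution: c_1e^(3t)(1,0,0) + c_2e^(-2t)(1,1,1) + c_3e^(-t)(1,0,1).

u(t) = c_1e^(3t) + c_2e^(-2t) + c_3e^(-t), v(t) = c_2e^(-2t), w(t) = c_2e^(-2t) + c_3e^(-t)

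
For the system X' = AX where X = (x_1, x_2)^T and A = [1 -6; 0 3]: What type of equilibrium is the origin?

A = [[1,-6],[0,3]]; det(A-λI) = λ^2 - 4λ + 3.
λ = 1, 3: both positive.

unstable node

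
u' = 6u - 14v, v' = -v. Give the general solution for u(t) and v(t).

u(t) = 2K_1e^(-t) + K_2e^(6t), v(t) = K_1e^(-t)

Coefficient matrix A = [[6, -14], [0, -1]].
Characteristic polynomial det(A - λI) = λ^2 - 5λ - 6 = 0.
Eigenvalues λ = -1, 6.
For λ=-1: (A-λI) row 1 is [7, -14], so an eigenvector is (2, 1).
For λ=6: (A-λI) row 1 is [0, -14], so an eigenvector is (1, 0).
General solution: K_1e^(-t)(2,1) + K_2e^(6t)(1,0).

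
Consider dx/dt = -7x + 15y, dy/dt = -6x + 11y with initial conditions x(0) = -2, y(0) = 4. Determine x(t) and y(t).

x(t) = 26e^(2t)sin(3t) - 2e^(2t)cos(3t), y(t) = 16e^(2t)sin(3t) + 4e^(2t)cos(3t)

Coefficient matrix A = [[-7, 15], [-6, 11]].
Characteristic polynomial det(A - λI) = λ^2 - 4λ + 13 = 0.
Eigenvalues λ = 2 ± 3i (complex conjugate pair).
For λ=2+3i: an eigenvector is (-2,-1) - i(1,1) = (-2 - i, -1 - i).
A real fundamental pair from Re and Im of e^((2+3i)t)v: X_1 = e^(2t)(cos(3t)·(-2,-1) + sin(3t)·(1,1)), X_2 = e^(2t)(sin(3t)·(-2,-1) - cos(3t)·(1,1)).
General solution: C_1X_1 + C_2X_2.
Applying x(0)=-2, y(0)=4 gives C_1=6, C_2=-10.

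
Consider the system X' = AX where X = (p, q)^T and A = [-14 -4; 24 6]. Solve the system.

p(t) = c_1e^(-2t) + c_2e^(-6t), q(t) = -3c_1e^(-2t) - 2c_2e^(-6t)

Coefficient matrix A = [[-14, -4], [24, 6]].
Characteristic polynomial det(A - λI) = λ^2 + 8λ + 12 = 0.
Eigenvalues λ = -2, -6.
For λ=-2: (A-λI) row 1 is [-12, -4], so an eigenvector is (1, -3).
For λ=-6: (A-λI) row 1 is [-8, -4], so an eigenvector is (1, -2).
General solution: c_1e^(-2t)(1,-3) + c_2e^(-6t)(1,-2).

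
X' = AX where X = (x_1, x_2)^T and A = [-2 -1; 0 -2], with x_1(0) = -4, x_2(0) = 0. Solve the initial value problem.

x_1(t) = -4e^(-2t), x_2(t) = 0

Coefficient matrix A = [[-2, -1], [0, -2]].
Characteristic polynomial det(A - λI) = λ^2 + 4λ + 4 = 0.
Single eigenvalue λ = -2 with algebraic multiplicity 2.
Eigenvector v = (-1,0); generalized eigenvector w with (A-λI)w=v is (-2,1).
General solution: e^(-2t)[K_1·v + K_2·(t·v + w)].
Applying x_1(0)=-4, x_2(0)=0 gives K_1=4, K_2=0.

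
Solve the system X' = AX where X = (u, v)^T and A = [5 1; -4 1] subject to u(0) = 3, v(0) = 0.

u(t) = 6te^(3t) + 3e^(3t), v(t) = -12te^(3t)

Coefficient matrix A = [[5, 1], [-4, 1]].
Characteristic polynomial det(A - λI) = λ^2 - 6λ + 9 = 0.
Single eigenvalue λ = 3 with algebraic multiplicity 2.
Eigenvector v = (1,-2); generalized eigenvector w with (A-λI)w=v is (1,-1).
General solution: e^(3t)[K_1·v + K_2·(t·v + w)].
Applying u(0)=3, v(0)=0 gives K_1=-3, K_2=6.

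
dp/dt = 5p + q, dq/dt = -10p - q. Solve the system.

Coefficient matrix A = [[5, 1], [-10, -1]].
Characteristic polynomial det(A - λI) = λ^2 - 4λ + 5 = 0.
Eigenvalues λ = 2 ± i (complex conjugate pair).
For λ=2+i: an eigenvector is (1,-3) - i(0,-1) = (1, -3 + i).
A real fundamental pair from Re and Im of e^((2+i)t)v: X_1 = e^(2t)(cos(t)·(1,-3) + sin(t)·(0,-1)), X_2 = e^(2t)(sin(t)·(1,-3) - cos(t)·(0,-1)).
General solution: c_1X_1 + c_2X_2.

p(t) = c_1e^(2t)cos(t) + c_2e^(2t)sin(t), q(t) = -c_1e^(2t)sin(t) - 3c_1e^(2t)cos(t) - 3c_2e^(2t)sin(t) + c_2e^(2t)cos(t)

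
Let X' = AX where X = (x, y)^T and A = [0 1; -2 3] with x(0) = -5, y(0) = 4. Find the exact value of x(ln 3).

39

A = [[0,1],[-2,3]]; eigenvalues λ = 1, 2.
Eigenvectors: (1,1) for λ=1, (1,2) for λ=2.
From the initial condition, c_1 = -14, c_2 = 9.
x(ln 3) = (-14)(3^1)(1) + (9)(3^2)(1) = 39.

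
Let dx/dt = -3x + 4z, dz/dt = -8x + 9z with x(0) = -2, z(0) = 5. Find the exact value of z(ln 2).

A = [[-3,4],[-8,9]]; eigenvalues λ = 5, 1.
Eigenvectors: (1,2) for λ=5, (1,1) for λ=1.
From the initial condition, c_1 = 7, c_2 = -9.
z(ln 2) = (7)(2^5)(2) + (-9)(2^1)(1) = 430.

430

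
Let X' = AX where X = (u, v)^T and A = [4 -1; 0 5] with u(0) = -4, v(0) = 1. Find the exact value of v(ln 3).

243

A = [[4,-1],[0,5]]; eigenvalues λ = 5, 4.
Eigenvectors: (-1,1) for λ=5, (-1,0) for λ=4.
From the initial condition, c_1 = 1, c_2 = 3.
v(ln 3) = (1)(3^5)(1) + (3)(3^4)(0) = 243.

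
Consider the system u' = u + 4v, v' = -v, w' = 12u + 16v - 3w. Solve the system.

Coefficient matrix A = [[1, 4, 0], [0, -1, 0], [12, 16, -3]].
det(A - λI) = 0 gives eigenvalues λ = 1, -1, -3.
For λ=1: eigenvector (1,0,3).
For λ=-1: eigenvector (-2,1,-4).
For λ=-3: eigenvector (0,0,1).
General solution: C_1e^(t)(1,0,3) + C_2e^(-t)(-2,1,-4) + C_3e^(-3t)(0,0,1).

u(t) = C_1e^(t) - 2C_2e^(-t), v(t) = C_2e^(-t), w(t) = 3C_1e^(t) - 4C_2e^(-t) + C_3e^(-3t)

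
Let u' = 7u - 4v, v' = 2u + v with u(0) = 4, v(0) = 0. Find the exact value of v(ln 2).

A = [[7,-4],[2,1]]; eigenvalues λ = 3, 5.
Eigenvectors: (-1,-1) for λ=3, (-2,-1) for λ=5.
From the initial condition, c_1 = 4, c_2 = -4.
v(ln 2) = (4)(2^3)(-1) + (-4)(2^5)(-1) = 96.

96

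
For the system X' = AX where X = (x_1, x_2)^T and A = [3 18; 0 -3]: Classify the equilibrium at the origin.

A = [[3,18],[0,-3]]; det(A-λI) = λ^2 - 9.
λ = -3, 3: opposite signs.

saddle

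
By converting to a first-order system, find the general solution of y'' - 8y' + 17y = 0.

Let x_1 = y, x_2 = y'. Then x_1' = x_2 and x_2' = -17x_1 + 8x_2.
A = [[0,1],[-17,8]]; det(A-λI) = λ^2 - 8λ + 17.
Eigenvalues λ = 4 ± i.

y(t) = K_1e^(4t)cos(t) + K_2e^(4t)sin(t)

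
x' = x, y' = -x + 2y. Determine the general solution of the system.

Coefficient matrix A = [[1, 0], [-1, 2]].
Characteristic polynomial det(A - λI) = λ^2 - 3λ + 2 = 0.
Eigenvalues λ = 1, 2.
For λ=1: (A-λI) row 2 is [-1, 1], so an eigenvector is (1, 1).
For λ=2: (A-λI) row 1 is [-1, 0], so an eigenvector is (0, -1).
General solution: c_1e^(t)(1,1) + c_2e^(2t)(0,-1).

x(t) = c_1e^(t), y(t) = c_1e^(t) - c_2e^(2t)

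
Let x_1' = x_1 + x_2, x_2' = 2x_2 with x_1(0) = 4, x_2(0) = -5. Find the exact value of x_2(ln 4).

A = [[1,1],[0,2]]; eigenvalues λ = 1, 2.
Eigenvectors: (-1,0) for λ=1, (1,1) for λ=2.
From the initial condition, c_1 = -9, c_2 = -5.
x_2(ln 4) = (-9)(4^1)(0) + (-5)(4^2)(1) = -80.

-80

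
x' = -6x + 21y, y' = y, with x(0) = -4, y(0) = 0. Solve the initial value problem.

x(t) = -4e^(-6t), y(t) = 0

Coefficient matrix A = [[-6, 21], [0, 1]].
Characteristic polynomial det(A - λI) = λ^2 + 5λ - 6 = 0.
Eigenvalues λ = 1, -6.
For λ=1: (A-λI) row 1 is [-7, 21], so an eigenvector is (-3, -1).
For λ=-6: (A-λI) row 1 is [0, 21], so an eigenvector is (-1, 0).
General solution: K_1e^(t)(-3,-1) + K_2e^(-6t)(-1,0).
Applying x(0)=-4, y(0)=0 gives K_1=0, K_2=4.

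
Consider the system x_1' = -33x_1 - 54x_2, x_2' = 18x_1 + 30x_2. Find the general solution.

x_1(t) = -3c_1e^(3t) + 2c_2e^(-6t), x_2(t) = 2c_1e^(3t) - c_2e^(-6t)

Coefficient matrix A = [[-33, -54], [18, 30]].
Characteristic polynomial det(A - λI) = λ^2 + 3λ - 18 = 0.
Eigenvalues λ = 3, -6.
For λ=3: (A-λI) row 1 is [-36, -54], so an eigenvector is (-3, 2).
For λ=-6: (A-λI) row 1 is [-27, -54], so an eigenvector is (2, -1).
General solution: c_1e^(3t)(-3,2) + c_2e^(-6t)(2,-1).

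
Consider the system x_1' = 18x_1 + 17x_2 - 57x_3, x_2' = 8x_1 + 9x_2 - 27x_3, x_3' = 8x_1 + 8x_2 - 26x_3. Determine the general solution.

x_1(t) = 5K_1e^(2t) + 2K_2e^(-2t) - K_3e^(t), x_2(t) = 2K_1e^(2t) + K_2e^(-2t) + K_3e^(t), x_3(t) = 2K_1e^(2t) + K_2e^(-2t)

Coefficient matrix A = [[18, 17, -57], [8, 9, -27], [8, 8, -26]].
det(A - λI) = 0 gives eigenvalues λ = 2, -2, 1.
For λ=2: eigenvector (5,2,2).
For λ=-2: eigenvector (2,1,1).
For λ=1: eigenvector (-1,1,0).
General solution: K_1e^(2t)(5,2,2) + K_2e^(-2t)(2,1,1) + K_3e^(t)(-1,1,0).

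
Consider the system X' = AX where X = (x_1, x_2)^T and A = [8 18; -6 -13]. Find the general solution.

Coefficient matrix A = [[8, 18], [-6, -13]].
Characteristic polynomial det(A - λI) = λ^2 + 5λ + 4 = 0.
Eigenvalues λ = -4, -1.
For λ=-4: (A-λI) row 1 is [12, 18], so an eigenvector is (-3, 2).
For λ=-1: (A-λI) row 1 is [9, 18], so an eigenvector is (-2, 1).
General solution: C_1e^(-4t)(-3,2) + C_2e^(-t)(-2,1).

x_1(t) = -3C_1e^(-4t) - 2C_2e^(-t), x_2(t) = 2C_1e^(-4t) + C_2e^(-t)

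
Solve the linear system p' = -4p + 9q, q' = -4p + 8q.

Coefficient matrix A = [[-4, 9], [-4, 8]].
Characteristic polynomial det(A - λI) = λ^2 - 4λ + 4 = 0.
Single eigenvalue λ = 2 with algebraic multiplicity 2.
Eigenvector v = (-3,-2); generalized eigenvector w with (A-λI)w=v is (2,1).
General solution: e^(2t)[c_1·v + c_2·(t·v + w)].

p(t) = -3c_1e^(2t) - 3c_2te^(2t) + 2c_2e^(2t), q(t) = -2c_1e^(2t) - 2c_2te^(2t) + c_2e^(2t)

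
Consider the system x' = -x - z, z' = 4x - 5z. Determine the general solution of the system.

x(t) = c_1e^(-3t) + c_2te^(-3t) - c_2e^(-3t), z(t) = 2c_1e^(-3t) + 2c_2te^(-3t) - 3c_2e^(-3t)

Coefficient matrix A = [[-1, -1], [4, -5]].
Characteristic polynomial det(A - λI) = λ^2 + 6λ + 9 = 0.
Single eigenvalue λ = -3 with algebraic multiplicity 2.
Eigenvector v = (1,2); generalized eigenvector w with (A-λI)w=v is (-1,-3).
General solution: e^(-3t)[c_1·v + c_2·(t·v + w)].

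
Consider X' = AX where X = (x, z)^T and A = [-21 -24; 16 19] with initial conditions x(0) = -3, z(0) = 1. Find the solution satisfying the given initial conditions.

Coefficient matrix A = [[-21, -24], [16, 19]].
Characteristic polynomial det(A - λI) = λ^2 + 2λ - 15 = 0.
Eigenvalues λ = 3, -5.
For λ=3: (A-λI) row 1 is [-24, -24], so an eigenvector is (-1, 1).
For λ=-5: (A-λI) row 1 is [-16, -24], so an eigenvector is (-3, 2).
General solution: c_1e^(3t)(-1,1) + c_2e^(-5t)(-3,2).
Applying x(0)=-3, z(0)=1 gives c_1=-3, c_2=2.

x(t) = 3e^(3t) - 6e^(-5t), z(t) = -3e^(3t) + 4e^(-5t)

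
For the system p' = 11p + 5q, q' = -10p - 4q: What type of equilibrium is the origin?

unstable node

A = [[11,5],[-10,-4]]; det(A-λI) = λ^2 - 7λ + 6.
λ = 1, 6: both positive.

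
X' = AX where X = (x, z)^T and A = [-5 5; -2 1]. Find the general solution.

x(t) = -c_1e^(-2t)sin(t) + 2c_1e^(-2t)cos(t) + 2c_2e^(-2t)sin(t) + c_2e^(-2t)cos(t), z(t) = -c_1e^(-2t)sin(t) + c_1e^(-2t)cos(t) + c_2e^(-2t)sin(t) + c_2e^(-2t)cos(t)

Coefficient matrix A = [[-5, 5], [-2, 1]].
Characteristic polynomial det(A - λI) = λ^2 + 4λ + 5 = 0.
Eigenvalues λ = -2 ± i (complex conjugate pair).
For λ=-2+i: an eigenvector is (2,1) - i(-1,-1) = (2 + i, 1 + i).
A real fundamental pair from Re and Im of e^((-2+i)t)v: X_1 = e^(-2t)(cos(t)·(2,1) + sin(t)·(-1,-1)), X_2 = e^(-2t)(sin(t)·(2,1) - cos(t)·(-1,-1)).
General solution: c_1X_1 + c_2X_2.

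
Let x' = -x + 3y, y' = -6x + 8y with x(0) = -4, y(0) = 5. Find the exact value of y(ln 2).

524

A = [[-1,3],[-6,8]]; eigenvalues λ = 5, 2.
Eigenvectors: (1,2) for λ=5, (-1,-1) for λ=2.
From the initial condition, c_1 = 9, c_2 = 13.
y(ln 2) = (9)(2^5)(2) + (13)(2^2)(-1) = 524.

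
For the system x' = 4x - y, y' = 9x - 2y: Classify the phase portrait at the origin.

A = [[4,-1],[9,-2]]; det(A-λI) = λ^2 - 2λ + 1.
repeated λ = 1 with a single eigenvector.

unstable improper node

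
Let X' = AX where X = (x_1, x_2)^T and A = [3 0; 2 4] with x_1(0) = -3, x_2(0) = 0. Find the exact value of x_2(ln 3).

-324

A = [[3,0],[2,4]]; eigenvalues λ = 4, 3.
Eigenvectors: (0,-1) for λ=4, (-1,2) for λ=3.
From the initial condition, c_1 = 6, c_2 = 3.
x_2(ln 3) = (6)(3^4)(-1) + (3)(3^3)(2) = -324.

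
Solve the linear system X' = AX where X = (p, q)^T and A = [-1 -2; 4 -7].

Coefficient matrix A = [[-1, -2], [4, -7]].
Characteristic polynomial det(A - λI) = λ^2 + 8λ + 15 = 0.
Eigenvalues λ = -3, -5.
For λ=-3: (A-λI) row 1 is [2, -2], so an eigenvector is (-1, -1).
For λ=-5: (A-λI) row 1 is [4, -2], so an eigenvector is (-1, -2).
General solution: K_1e^(-3t)(-1,-1) + K_2e^(-5t)(-1,-2).

p(t) = -K_1e^(-3t) - K_2e^(-5t), q(t) = -K_1e^(-3t) - 2K_2e^(-5t)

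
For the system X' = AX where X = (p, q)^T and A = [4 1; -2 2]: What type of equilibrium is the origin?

unstable spiral

A = [[4,1],[-2,2]]; det(A-λI) = λ^2 - 6λ + 10.
λ = 3 ± i: positive real part.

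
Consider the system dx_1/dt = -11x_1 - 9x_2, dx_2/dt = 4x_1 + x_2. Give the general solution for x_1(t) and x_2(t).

Coefficient matrix A = [[-11, -9], [4, 1]].
Characteristic polynomial det(A - λI) = λ^2 + 10λ + 25 = 0.
Single eigenvalue λ = -5 with algebraic multiplicity 2.
Eigenvector v = (-3,2); generalized eigenvector w with (A-λI)w=v is (2,-1).
General solution: e^(-5t)[C_1·v + C_2·(t·v + w)].

x_1(t) = -3C_1e^(-5t) - 3C_2te^(-5t) + 2C_2e^(-5t), x_2(t) = 2C_1e^(-5t) + 2C_2te^(-5t) - C_2e^(-5t)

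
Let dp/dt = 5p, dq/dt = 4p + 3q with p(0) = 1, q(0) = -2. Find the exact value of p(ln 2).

32

A = [[5,0],[4,3]]; eigenvalues λ = 5, 3.
Eigenvectors: (1,2) for λ=5, (0,1) for λ=3.
From the initial condition, c_1 = 1, c_2 = -4.
p(ln 2) = (1)(2^5)(1) + (-4)(2^3)(0) = 32.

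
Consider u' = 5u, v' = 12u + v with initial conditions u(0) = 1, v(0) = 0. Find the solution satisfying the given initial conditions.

u(t) = e^(5t), v(t) = 3e^(5t) - 3e^(t)

Coefficient matrix A = [[5, 0], [12, 1]].
Characteristic polynomial det(A - λI) = λ^2 - 6λ + 5 = 0.
Eigenvalues λ = 1, 5.
For λ=1: (A-λI) row 1 is [4, 0], so an eigenvector is (0, 1).
For λ=5: (A-λI) row 2 is [12, -4], so an eigenvector is (1, 3).
General solution: C_1e^(t)(0,1) + C_2e^(5t)(1,3).
Applying u(0)=1, v(0)=0 gives C_1=-3, C_2=1.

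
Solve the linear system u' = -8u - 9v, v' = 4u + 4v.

Coefficient matrix A = [[-8, -9], [4, 4]].
Characteristic polynomial det(A - λI) = λ^2 + 4λ + 4 = 0.
Single eigenvalue λ = -2 with algebraic multiplicity 2.
Eigenvector v = (-3,2); generalized eigenvector w with (A-λI)w=v is (2,-1).
General solution: e^(-2t)[K_1·v + K_2·(t·v + w)].

u(t) = -3K_1e^(-2t) - 3K_2te^(-2t) + 2K_2e^(-2t), v(t) = 2K_1e^(-2t) + 2K_2te^(-2t) - K_2e^(-2t)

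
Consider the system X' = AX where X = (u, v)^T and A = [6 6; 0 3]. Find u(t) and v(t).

Coefficient matrix A = [[6, 6], [0, 3]].
Characteristic polynomial det(A - λI) = λ^2 - 9λ + 18 = 0.
Eigenvalues λ = 6, 3.
For λ=6: (A-λI) row 1 is [0, 6], so an eigenvector is (-1, 0).
For λ=3: (A-λI) row 1 is [3, 6], so an eigenvector is (2, -1).
General solution: K_1e^(6t)(-1,0) + K_2e^(3t)(2,-1).

u(t) = -K_1e^(6t) + 2K_2e^(3t), v(t) = -K_2e^(3t)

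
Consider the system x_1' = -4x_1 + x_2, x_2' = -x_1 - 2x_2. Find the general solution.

Coefficient matrix A = [[-4, 1], [-1, -2]].
Characteristic polynomial det(A - λI) = λ^2 + 6λ + 9 = 0.
Single eigenvalue λ = -3 with algebraic multiplicity 2.
Eigenvector v = (1,1); generalized eigenvector w with (A-λI)w=v is (2,3).
General solution: e^(-3t)[K_1·v + K_2·(t·v + w)].

x_1(t) = K_1e^(-3t) + K_2te^(-3t) + 2K_2e^(-3t), x_2(t) = K_1e^(-3t) + K_2te^(-3t) + 3K_2e^(-3t)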